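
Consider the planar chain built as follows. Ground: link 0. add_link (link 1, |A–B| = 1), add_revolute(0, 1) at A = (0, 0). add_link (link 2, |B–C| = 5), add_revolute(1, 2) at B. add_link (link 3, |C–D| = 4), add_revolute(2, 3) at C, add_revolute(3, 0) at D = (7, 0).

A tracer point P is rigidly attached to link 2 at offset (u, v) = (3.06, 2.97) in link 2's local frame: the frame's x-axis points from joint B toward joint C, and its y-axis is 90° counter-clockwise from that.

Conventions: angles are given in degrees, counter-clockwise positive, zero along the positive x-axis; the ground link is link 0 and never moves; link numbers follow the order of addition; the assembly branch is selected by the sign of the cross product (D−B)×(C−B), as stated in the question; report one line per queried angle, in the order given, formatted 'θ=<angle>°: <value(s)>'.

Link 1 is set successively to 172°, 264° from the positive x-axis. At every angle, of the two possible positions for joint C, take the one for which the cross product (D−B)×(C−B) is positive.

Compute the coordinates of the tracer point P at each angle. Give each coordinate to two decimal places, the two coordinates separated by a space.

A=(0,0), D=(7.00,0)
θ=172°: B = A + 1.00·(cos172°, sin172°) = (-0.9903, 0.1392)
θ=172°: |BD| = 7.9915
θ=172°: circle(B,5.00) ∩ circle(D,4.00): a=4.5588, h=2.0535
θ=172°:   candidates: C₊=(3.6036,2.1130) cross=16.411; C₋=(3.5321,-1.9934) cross=-16.411
θ=172°:   branch + wants cross > 0 → take C=(3.6036,2.1130) (cross=16.411)
θ=172°: ex = (C−B)/|BC| = (0.9188,0.3948); ey = (-0.3948,0.9188)
θ=172°: P = B + 3.06·ex + 2.97·ey = (0.6488,4.0759)
θ=264°: B = A + 1.00·(cos264°, sin264°) = (-0.1045, -0.9945)
θ=264°: |BD| = 7.1738
θ=264°: circle(B,5.00) ∩ circle(D,4.00): a=4.2142, h=2.6908
θ=264°:   candidates: C₊=(3.6959,2.2546) cross=19.304; C₋=(4.4420,-3.0752) cross=-19.304
θ=264°:   branch + wants cross > 0 → take C=(3.6959,2.2546) (cross=19.304)
θ=264°: ex = (C−B)/|BC| = (0.7601,0.6498); ey = (-0.6498,0.7601)
θ=264°: P = B + 3.06·ex + 2.97·ey = (0.2914,3.2514)

θ=172°: 0.65 4.08
θ=264°: 0.29 3.25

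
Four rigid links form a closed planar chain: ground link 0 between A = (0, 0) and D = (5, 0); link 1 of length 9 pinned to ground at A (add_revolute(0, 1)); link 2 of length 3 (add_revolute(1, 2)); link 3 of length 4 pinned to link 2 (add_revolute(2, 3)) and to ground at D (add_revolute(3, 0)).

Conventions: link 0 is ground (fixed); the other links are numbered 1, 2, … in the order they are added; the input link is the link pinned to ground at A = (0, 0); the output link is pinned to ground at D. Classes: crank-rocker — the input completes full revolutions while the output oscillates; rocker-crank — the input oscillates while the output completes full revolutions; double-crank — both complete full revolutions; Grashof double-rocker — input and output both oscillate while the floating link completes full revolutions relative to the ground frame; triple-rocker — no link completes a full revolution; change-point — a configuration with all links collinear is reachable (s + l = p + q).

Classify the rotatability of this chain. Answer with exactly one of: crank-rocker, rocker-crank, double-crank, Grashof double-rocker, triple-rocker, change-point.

lengths: ground=5, input=9, coupler=3, output=4
sorted: s=3 (shortest), l=9 (longest), p+q=9
s + l = 12 vs p + q = 9
s + l > p + q → non-Grashof → no link fully rotates → triple-rocker

triple-rocker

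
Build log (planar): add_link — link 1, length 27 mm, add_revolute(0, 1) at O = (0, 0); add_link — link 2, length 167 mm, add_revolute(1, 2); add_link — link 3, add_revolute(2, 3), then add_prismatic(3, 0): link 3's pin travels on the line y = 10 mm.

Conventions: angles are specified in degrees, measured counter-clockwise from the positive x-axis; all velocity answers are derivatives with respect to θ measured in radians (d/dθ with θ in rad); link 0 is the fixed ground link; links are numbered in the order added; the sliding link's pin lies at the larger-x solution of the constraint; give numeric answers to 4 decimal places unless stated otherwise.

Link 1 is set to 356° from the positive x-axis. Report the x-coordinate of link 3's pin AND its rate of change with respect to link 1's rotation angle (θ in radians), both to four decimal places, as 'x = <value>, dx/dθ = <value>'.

geometry: r = 27 mm, L = 167 mm, e = 10 mm
crank pin P = (r cos θ, r sin θ) = (26.934229, -1.883425)
h = r sin θ − e = -1.883425 − 10 = -11.883425
x = r cos θ + √(L² − h²) = 26.934229 + 166.576662 = 193.510891
dx/dθ = −r sin θ − h·r cos θ/√(L² − h²) (θ in radians; h = -11.883425) = 3.804888

x = 193.5109, dx/dθ = 3.8049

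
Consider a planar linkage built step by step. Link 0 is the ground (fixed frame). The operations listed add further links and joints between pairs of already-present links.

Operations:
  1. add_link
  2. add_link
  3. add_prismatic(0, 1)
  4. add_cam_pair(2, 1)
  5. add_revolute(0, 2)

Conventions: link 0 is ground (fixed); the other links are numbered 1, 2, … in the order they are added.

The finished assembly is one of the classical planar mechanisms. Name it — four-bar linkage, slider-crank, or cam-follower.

links: 3 (incl. ground); joints: 1 revolute, 1 prismatic, 1 higher (cam) pair, forming one closed loop
3 links, revolute + prismatic + higher pair in one loop → cam-follower

cam-follower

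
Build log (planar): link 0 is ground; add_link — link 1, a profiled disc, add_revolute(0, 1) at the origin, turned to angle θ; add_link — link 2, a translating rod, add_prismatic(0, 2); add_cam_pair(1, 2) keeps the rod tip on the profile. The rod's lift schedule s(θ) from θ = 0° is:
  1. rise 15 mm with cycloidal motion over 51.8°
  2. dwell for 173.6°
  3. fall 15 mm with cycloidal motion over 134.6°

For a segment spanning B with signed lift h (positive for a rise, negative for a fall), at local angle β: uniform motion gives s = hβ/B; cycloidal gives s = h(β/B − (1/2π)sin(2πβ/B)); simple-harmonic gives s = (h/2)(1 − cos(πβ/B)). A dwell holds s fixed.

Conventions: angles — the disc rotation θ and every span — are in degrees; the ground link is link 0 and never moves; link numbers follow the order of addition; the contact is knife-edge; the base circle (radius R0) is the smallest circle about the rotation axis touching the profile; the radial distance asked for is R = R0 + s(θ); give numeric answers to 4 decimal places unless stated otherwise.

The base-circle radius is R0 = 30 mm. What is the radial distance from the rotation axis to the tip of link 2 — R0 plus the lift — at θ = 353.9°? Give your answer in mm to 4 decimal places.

seg 1 [0°–51.8°] cycloidal, h=15: full span → s += 15 → s = 15.0000
seg 2 [51.8°–225.4°] dwell: s stays 15.0000
seg 3 [225.4°–360°] cycloidal, h=-15: θ=353.9° here. β=128.5, B=134.6. -15·(0.9547 − sin(2π·0.9547)/(2π)) = -14.9909 → s = 0.0091
R = R0 + s = 30 + 0.0091 = 30.0091

30.0091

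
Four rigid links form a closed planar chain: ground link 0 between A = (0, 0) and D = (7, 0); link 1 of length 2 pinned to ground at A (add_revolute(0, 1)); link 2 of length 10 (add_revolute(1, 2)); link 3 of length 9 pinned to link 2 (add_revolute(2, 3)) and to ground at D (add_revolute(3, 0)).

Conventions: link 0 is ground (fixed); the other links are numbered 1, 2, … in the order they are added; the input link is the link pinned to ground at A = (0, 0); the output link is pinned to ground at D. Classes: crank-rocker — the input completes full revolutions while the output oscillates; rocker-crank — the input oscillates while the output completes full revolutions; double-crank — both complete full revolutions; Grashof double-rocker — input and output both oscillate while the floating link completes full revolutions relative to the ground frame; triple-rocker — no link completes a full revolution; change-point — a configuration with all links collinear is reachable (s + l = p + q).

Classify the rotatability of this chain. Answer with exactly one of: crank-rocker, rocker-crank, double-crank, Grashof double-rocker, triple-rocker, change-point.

lengths: ground=7, input=2, coupler=10, output=9
sorted: s=2 (shortest), l=10 (longest), p+q=16
s + l = 12 vs p + q = 16
s + l < p + q (Grashof) with shortest = input link → crank-rocker

crank-rocker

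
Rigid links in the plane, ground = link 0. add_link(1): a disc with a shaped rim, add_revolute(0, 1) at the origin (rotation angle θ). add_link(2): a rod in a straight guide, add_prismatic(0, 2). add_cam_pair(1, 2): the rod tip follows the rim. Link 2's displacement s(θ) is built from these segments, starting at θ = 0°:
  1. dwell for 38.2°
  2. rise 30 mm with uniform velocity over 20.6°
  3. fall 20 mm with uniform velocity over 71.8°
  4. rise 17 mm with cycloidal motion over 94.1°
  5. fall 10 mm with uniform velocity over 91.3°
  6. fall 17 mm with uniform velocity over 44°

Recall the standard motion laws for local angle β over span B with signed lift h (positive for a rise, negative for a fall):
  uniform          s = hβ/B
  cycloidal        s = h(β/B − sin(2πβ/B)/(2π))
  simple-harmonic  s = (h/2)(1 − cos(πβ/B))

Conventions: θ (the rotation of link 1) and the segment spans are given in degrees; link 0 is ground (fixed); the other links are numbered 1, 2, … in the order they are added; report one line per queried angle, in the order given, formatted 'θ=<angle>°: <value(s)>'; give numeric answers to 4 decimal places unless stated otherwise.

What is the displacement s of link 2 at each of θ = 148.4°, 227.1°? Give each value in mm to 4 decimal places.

segment 1 (0° to 38.2°, dwell): s unchanged at 0.0000
segment 2 (38.2° to 58.8°, uniform, h = 30) is passed completely: s = 0.0000 + (30) = 30.0000
segment 3 (58.8° to 130.6°, uniform, h = -20) is passed completely: s = 30.0000 + (-20) = 10.0000
θ = 148.4° falls in segment 4 (130.6° to 224.7°, cycloidal, h = 17): β = 148.4 − 130.6 = 17.8°, B = 94.1°; Δs = 17·(0.1892 − sin(2π·0.1892)/(2π)) = 0.7054; s = 10.0000 + 0.7054 = 10.7054
segment 4 (130.6° to 224.7°, cycloidal, h = 17) is passed completely: s = 10.0000 + (17) = 27.0000
θ = 227.1° falls in segment 5 (224.7° to 316°, uniform, h = -10): β = 227.1 − 224.7 = 2.4°, B = 91.3°; Δs = -10·2.4/91.3 = -0.2629; s = 27.0000 − 0.2629 = 26.7371

θ=148.4°: 10.7054
θ=227.1°: 26.7371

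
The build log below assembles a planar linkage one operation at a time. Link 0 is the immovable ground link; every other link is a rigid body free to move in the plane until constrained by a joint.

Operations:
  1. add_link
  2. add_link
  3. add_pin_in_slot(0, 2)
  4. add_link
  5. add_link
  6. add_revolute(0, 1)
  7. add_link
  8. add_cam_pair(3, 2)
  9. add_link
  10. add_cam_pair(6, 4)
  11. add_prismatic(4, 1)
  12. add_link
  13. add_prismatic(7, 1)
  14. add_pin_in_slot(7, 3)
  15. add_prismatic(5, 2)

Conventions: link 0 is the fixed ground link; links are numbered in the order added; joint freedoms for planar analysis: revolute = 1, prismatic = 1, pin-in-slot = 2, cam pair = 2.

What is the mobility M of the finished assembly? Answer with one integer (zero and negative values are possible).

L=1 J1=0 J2=0
add link → L=2 J1=0 J2=0
add link → L=3 J1=0 J2=0
PS@0,2 dof=2 J2 → L=3 J1=0 J2=1
add link → L=4 J1=0 J2=1
add link → L=5 J1=0 J2=1
R@0,1 dof=1 J1 → L=5 J1=1 J2=1
add link → L=6 J1=1 J2=1
C@3,2 dof=2 J2 → L=6 J1=1 J2=2
add link → L=7 J1=1 J2=2
C@6,4 dof=2 J2 → L=7 J1=1 J2=3
P@4,1 dof=1 J1 → L=7 J1=2 J2=3
add link → L=8 J1=2 J2=3
P@7,1 dof=1 J1 → L=8 J1=3 J2=3
PS@7,3 dof=2 J2 → L=8 J1=3 J2=4
P@5,2 dof=1 J1 → L=8 J1=4 J2=4
M=3(L−1)−2J1−J2=3·7−2·4−4=9

M = 9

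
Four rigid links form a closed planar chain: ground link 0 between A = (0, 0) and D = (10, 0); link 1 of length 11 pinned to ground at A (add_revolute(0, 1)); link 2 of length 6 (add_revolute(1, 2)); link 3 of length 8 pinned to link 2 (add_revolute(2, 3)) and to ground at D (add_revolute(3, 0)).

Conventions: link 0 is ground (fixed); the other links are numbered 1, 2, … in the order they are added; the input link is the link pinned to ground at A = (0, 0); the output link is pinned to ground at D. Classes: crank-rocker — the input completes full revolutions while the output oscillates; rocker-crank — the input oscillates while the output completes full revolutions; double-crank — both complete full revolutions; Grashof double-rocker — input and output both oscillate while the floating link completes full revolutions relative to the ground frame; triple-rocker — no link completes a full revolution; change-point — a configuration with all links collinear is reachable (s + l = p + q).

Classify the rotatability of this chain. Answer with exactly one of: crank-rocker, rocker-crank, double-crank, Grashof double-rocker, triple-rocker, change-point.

lengths: ground=10, input=11, coupler=6, output=8
sorted: s=6 (shortest), l=11 (longest), p+q=18
s + l = 17 vs p + q = 18
s + l < p + q (Grashof) with shortest = coupler link → Grashof double-rocker

Grashof double-rocker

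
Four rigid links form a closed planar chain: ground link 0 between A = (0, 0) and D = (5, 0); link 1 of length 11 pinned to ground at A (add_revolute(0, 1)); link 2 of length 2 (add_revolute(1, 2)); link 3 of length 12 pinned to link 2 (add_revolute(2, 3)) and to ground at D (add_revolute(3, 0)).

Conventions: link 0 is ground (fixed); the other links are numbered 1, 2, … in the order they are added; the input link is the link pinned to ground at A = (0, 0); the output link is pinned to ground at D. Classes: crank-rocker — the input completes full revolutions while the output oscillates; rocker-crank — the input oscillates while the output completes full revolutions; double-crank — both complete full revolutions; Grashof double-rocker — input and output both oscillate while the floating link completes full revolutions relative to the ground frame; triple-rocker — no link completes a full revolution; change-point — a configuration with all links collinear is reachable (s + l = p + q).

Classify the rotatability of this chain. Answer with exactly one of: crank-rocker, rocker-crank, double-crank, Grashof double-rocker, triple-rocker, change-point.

lengths: ground=5, input=11, coupler=2, output=12
sorted: s=2 (shortest), l=12 (longest), p+q=16
s + l = 14 vs p + q = 16
s + l < p + q (Grashof) with shortest = coupler link → Grashof double-rocker

Grashof double-rocker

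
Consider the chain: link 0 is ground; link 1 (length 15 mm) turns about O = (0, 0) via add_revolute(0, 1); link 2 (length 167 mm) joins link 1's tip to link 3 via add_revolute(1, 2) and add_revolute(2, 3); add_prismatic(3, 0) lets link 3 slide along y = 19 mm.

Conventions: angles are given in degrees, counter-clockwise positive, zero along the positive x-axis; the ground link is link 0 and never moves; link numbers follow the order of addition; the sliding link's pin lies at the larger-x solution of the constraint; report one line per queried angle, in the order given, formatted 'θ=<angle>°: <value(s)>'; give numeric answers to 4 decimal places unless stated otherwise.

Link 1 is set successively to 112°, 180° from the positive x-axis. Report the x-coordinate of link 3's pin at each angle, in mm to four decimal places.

geometry: r = 15 mm, L = 167 mm, e = 19 mm
θ=112°: crank pin P = (r cos θ, r sin θ) = (-5.619099, 13.907758)
θ=112°: h = r sin θ − e = 13.907758 − 19 = -5.092242
θ=112°: x = r cos θ + √(L² − h²) = -5.619099 + 166.922344 = 161.303246
θ=180°: crank pin P = (r cos θ, r sin θ) = (-15.000000, 0.000000)
θ=180°: h = r sin θ − e = 0.000000 − 19 = -19.000000
θ=180°: x = r cos θ + √(L² − h²) = -15.000000 + 165.915641 = 150.915641

θ=112°: 161.3032
θ=180°: 150.9156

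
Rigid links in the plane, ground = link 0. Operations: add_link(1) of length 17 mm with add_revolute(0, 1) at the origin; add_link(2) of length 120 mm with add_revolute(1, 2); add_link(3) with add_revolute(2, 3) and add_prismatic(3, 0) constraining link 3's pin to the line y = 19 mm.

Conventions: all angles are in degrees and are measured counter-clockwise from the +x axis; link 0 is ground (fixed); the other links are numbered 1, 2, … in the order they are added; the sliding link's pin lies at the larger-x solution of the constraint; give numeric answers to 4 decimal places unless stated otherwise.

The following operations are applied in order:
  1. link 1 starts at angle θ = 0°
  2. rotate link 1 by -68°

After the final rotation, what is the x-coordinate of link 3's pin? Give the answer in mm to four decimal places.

geometry: r = 17 mm, L = 120 mm, e = 19 mm; θ starts at 0°
rotate link 1 by -68°: θ ← 0° -68° = -68°
crank pin P = (r cos θ, r sin θ) = (6.368312, -15.762126)
h = r sin θ − e = -15.762126 − 19 = -34.762126
x = r cos θ + √(L² − h²) = 6.368312 + 114.854667 = 121.222980

121.2230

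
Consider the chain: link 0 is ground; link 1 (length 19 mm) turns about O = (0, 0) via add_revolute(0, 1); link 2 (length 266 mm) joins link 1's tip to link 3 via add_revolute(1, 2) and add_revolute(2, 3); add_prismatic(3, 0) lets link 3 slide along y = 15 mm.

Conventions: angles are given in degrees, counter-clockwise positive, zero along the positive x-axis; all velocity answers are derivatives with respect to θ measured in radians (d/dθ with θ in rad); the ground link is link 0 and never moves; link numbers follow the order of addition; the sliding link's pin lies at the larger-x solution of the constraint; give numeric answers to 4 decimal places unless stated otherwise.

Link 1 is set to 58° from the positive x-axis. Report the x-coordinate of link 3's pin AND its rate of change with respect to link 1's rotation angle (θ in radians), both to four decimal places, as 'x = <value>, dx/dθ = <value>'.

geometry: r = 19 mm, L = 266 mm, e = 15 mm
crank pin P = (r cos θ, r sin θ) = (10.068466, 16.112914)
h = r sin θ − e = 16.112914 − 15 = 1.112914
x = r cos θ + √(L² − h²) = 10.068466 + 265.997672 = 276.066138
dx/dθ = −r sin θ − h·r cos θ/√(L² − h²) (θ in radians; h = 1.112914) = -16.155040

x = 276.0661, dx/dθ = -16.1550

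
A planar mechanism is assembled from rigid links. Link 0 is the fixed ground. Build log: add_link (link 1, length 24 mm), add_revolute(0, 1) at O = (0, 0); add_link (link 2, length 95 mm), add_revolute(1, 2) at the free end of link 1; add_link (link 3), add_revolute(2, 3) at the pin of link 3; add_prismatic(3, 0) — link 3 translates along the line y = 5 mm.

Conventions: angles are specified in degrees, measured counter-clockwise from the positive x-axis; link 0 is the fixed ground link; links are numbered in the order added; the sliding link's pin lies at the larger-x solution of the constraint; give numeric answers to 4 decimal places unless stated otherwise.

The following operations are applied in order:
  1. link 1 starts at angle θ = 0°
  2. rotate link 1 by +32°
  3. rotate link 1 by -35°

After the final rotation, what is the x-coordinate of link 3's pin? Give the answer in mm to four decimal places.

geometry: r = 24 mm, L = 95 mm, e = 5 mm; θ starts at 0°
rotate link 1 by +32°: θ ← 0° +32° = 32°
rotate link 1 by -35°: θ ← 32° -35° = -3°
crank pin P = (r cos θ, r sin θ) = (23.967109, -1.256063)
h = r sin θ − e = -1.256063 − 5 = -6.256063
x = r cos θ + √(L² − h²) = 23.967109 + 94.793785 = 118.760894

118.7609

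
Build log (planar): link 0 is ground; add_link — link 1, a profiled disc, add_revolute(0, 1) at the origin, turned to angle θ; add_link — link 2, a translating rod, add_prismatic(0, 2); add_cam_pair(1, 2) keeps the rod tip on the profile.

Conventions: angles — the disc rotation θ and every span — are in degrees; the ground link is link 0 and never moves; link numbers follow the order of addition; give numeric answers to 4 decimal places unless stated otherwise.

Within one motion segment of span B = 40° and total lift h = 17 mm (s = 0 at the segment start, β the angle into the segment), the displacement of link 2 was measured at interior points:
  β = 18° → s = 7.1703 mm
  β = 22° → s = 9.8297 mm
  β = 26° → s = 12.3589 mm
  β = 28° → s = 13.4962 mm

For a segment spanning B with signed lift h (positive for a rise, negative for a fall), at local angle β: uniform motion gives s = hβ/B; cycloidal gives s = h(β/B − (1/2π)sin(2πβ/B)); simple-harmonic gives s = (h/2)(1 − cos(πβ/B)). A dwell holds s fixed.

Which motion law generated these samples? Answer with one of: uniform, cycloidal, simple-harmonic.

candidates at β/B = r: uniform s = h·r (linear in β); cycloidal s = h·(r − sin(2πr)/(2π)); simple-harmonic s = (h/2)(1 − cos(πr))
β=18°: printed 7.1703 | uniform 7.6500, cycloidal 6.8139, simple-harmonic 7.1703
β=22°: printed 9.8297 | uniform 9.3500, cycloidal 10.1861, simple-harmonic 9.8297
β=26°: printed 12.3589 | uniform 11.0500, cycloidal 13.2389, simple-harmonic 12.3589
β=28°: printed 13.4962 | uniform 11.9000, cycloidal 14.4732, simple-harmonic 13.4962
only one law matches every sample → simple-harmonic

simple-harmonic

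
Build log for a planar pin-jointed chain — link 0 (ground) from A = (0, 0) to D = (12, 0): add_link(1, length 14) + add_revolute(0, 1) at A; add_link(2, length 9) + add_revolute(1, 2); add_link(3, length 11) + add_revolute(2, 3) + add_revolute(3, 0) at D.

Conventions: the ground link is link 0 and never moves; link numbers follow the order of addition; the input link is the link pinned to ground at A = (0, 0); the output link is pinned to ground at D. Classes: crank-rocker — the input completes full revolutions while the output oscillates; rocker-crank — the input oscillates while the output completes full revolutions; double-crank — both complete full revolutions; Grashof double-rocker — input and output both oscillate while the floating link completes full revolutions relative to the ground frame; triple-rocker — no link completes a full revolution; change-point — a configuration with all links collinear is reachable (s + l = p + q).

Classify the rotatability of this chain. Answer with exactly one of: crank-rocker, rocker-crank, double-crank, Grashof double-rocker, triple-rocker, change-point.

lengths: ground=12, input=14, coupler=9, output=11
sorted: s=9 (shortest), l=14 (longest), p+q=23
s + l = 23 vs p + q = 23
s + l = p + q → change-point (collinear configuration reachable)

change-point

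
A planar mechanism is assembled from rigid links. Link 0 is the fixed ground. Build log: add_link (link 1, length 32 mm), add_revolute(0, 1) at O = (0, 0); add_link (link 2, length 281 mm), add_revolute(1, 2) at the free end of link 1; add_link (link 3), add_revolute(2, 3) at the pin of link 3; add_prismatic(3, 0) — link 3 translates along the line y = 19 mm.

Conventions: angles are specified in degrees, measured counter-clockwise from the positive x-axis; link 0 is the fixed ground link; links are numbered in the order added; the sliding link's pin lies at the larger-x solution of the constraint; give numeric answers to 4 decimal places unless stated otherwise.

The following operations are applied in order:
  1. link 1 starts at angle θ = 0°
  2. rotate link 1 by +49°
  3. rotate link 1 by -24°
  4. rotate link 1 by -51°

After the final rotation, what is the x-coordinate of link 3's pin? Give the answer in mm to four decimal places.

geometry: r = 32 mm, L = 281 mm, e = 19 mm; θ starts at 0°
rotate link 1 by +49°: θ ← 0° +49° = 49°
rotate link 1 by -24°: θ ← 49° -24° = 25°
rotate link 1 by -51°: θ ← 25° -51° = -26°
crank pin P = (r cos θ, r sin θ) = (28.761409, -14.027877)
h = r sin θ − e = -14.027877 − 19 = -33.027877
x = r cos θ + √(L² − h²) = 28.761409 + 279.052252 = 307.813662

307.8137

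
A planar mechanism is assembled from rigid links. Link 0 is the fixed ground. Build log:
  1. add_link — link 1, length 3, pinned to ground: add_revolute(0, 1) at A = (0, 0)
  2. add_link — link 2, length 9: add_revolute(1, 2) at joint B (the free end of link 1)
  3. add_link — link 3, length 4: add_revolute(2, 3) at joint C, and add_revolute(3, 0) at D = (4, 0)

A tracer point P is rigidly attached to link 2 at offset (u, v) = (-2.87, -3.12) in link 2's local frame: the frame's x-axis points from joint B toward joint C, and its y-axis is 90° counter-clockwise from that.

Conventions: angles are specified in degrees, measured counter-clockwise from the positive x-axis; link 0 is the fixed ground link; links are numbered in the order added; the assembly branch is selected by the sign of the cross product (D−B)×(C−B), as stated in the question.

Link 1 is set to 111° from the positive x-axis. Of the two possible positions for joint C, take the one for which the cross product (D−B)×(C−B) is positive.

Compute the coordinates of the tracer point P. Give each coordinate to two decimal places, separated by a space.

A=(0,0), D=(4.00,0)
B = A + 3.00·(cos111°, sin111°) = (-1.0751, 2.8007)
|BD| = 5.7966
circle(B,9.00) ∩ circle(D,4.00): a=8.5050, h=2.9436
  candidates: C₊=(7.7935,1.2686) cross=17.063; C₋=(4.9490,-3.8858) cross=-17.063
  branch + wants cross > 0 → take C=(7.7935,1.2686) (cross=17.063)
ex = (C−B)/|BC| = (0.9854,-0.1702); ey = (0.1702,0.9854)
P = B + -2.87·ex + -3.12·ey = (-4.4344,0.2149)

-4.43 0.21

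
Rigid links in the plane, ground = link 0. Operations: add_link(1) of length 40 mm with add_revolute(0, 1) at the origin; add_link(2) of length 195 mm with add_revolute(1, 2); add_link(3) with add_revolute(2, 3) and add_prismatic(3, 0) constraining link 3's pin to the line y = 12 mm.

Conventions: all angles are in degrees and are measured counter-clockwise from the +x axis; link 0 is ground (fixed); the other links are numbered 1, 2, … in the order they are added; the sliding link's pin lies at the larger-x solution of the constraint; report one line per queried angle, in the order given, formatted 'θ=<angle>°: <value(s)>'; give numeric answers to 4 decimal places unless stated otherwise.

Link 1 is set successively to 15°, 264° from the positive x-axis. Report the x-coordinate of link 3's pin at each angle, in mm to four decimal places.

geometry: r = 40 mm, L = 195 mm, e = 12 mm
θ=15°: crank pin P = (r cos θ, r sin θ) = (38.637033, 10.352762)
θ=15°: h = r sin θ − e = 10.352762 − 12 = -1.647238
θ=15°: x = r cos θ + √(L² − h²) = 38.637033 + 194.993042 = 233.630076
θ=264°: crank pin P = (r cos θ, r sin θ) = (-4.181139, -39.780876)
θ=264°: h = r sin θ − e = -39.780876 − 12 = -51.780876
θ=264°: x = r cos θ + √(L² − h²) = -4.181139 + 187.999311 = 183.818172

θ=15°: 233.6301
θ=264°: 183.8182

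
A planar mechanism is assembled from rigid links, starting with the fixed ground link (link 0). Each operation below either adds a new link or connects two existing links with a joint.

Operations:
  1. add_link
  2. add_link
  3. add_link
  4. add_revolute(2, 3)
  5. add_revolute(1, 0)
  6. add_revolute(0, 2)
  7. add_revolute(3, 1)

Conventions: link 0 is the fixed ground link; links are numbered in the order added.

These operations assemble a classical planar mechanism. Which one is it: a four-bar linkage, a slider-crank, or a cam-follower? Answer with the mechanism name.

links: 4 (incl. ground); joints: 4 revolute, 0 prismatic, 0 higher (cam) pair, forming one closed loop
4 links in a single 4R loop → four-bar linkage

four-bar linkage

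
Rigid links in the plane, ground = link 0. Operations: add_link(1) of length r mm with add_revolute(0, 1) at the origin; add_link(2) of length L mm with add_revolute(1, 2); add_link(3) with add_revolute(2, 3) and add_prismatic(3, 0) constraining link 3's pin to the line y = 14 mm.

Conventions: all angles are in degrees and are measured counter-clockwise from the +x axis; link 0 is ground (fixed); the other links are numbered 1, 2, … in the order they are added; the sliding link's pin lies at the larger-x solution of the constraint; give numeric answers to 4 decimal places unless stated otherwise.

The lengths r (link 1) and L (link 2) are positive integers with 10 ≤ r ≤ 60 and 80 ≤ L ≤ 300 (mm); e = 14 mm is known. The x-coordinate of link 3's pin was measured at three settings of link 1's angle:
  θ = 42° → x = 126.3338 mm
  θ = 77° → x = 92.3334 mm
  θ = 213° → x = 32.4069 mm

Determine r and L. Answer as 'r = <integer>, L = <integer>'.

constraint per measurement: (x − r cos θ)² + (r sin θ − e)² = L²
subtracting the θ₁ and θ₂ equations cancels the r² and L² terms:
r = (x₁² − x₂²) / (2[(x₁cos θ₁ + e sin θ₁) − (x₂cos θ₂ + e sin θ₂)]) = 54.0000 → r = 54
L² = (x₁ − r cos θ₁)² + (r sin θ₁ − e)² = 7920.9981 → L = 89.0000 → L = 89
check at θ₃=213°: x = 32.4069 (printed 32.4069) ✓

r = 54, L = 89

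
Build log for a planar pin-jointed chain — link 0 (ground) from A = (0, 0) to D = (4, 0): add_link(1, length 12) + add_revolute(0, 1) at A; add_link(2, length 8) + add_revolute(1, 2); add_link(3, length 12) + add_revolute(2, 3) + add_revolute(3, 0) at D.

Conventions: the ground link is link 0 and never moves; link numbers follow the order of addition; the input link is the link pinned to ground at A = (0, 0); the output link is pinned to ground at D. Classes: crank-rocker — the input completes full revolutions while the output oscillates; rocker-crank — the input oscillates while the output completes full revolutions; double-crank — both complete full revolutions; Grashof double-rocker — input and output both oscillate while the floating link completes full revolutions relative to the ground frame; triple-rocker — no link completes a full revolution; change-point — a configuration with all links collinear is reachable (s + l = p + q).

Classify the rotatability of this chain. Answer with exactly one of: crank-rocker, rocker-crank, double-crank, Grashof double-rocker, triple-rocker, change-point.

lengths: ground=4, input=12, coupler=8, output=12
sorted: s=4 (shortest), l=12 (longest), p+q=20
s + l = 16 vs p + q = 20
s + l < p + q (Grashof) with shortest = ground link → double-crank

double-crank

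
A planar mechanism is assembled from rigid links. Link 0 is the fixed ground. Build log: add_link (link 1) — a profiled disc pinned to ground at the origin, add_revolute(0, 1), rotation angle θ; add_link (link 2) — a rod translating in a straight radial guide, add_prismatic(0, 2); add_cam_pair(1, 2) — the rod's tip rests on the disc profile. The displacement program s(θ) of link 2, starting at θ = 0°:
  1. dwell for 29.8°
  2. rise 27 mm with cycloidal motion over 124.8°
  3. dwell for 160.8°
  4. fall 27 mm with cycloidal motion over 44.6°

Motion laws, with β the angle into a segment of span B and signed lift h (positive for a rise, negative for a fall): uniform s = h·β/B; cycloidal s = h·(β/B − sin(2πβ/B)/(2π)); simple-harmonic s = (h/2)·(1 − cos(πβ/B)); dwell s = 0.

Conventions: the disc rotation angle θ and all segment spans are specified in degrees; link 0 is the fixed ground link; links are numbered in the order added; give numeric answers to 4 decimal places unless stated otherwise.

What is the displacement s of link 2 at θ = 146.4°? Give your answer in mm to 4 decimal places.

seg 1 [0°–29.8°] dwell: s stays 0.0000
seg 2 [29.8°–154.6°] cycloidal, h=27: θ=146.4° here. β=116.6, B=124.8. 27·(0.9343 − sin(2π·0.9343)/(2π)) = 26.9500 → s = 26.9500

26.9500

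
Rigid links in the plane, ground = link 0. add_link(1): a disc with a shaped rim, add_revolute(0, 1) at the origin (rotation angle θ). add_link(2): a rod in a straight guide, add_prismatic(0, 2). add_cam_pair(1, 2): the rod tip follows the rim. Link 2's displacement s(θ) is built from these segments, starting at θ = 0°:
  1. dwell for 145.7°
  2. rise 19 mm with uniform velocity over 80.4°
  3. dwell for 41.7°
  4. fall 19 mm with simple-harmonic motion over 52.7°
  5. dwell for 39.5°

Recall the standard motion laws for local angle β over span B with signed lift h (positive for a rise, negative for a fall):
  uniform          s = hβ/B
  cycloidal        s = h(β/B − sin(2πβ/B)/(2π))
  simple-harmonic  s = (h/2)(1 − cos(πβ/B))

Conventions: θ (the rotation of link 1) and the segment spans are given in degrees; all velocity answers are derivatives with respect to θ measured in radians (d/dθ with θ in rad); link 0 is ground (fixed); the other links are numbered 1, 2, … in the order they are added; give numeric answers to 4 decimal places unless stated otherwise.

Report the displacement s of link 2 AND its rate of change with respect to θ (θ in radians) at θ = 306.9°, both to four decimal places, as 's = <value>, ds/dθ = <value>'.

segment 1 (0° to 145.7°, dwell): s unchanged at 0.0000
segment 2 (145.7° to 226.1°, uniform, h = 19) is passed completely: s = 0.0000 + (19) = 19.0000
segment 3 (226.1° to 267.8°, dwell): s unchanged at 19.0000
θ = 306.9° falls in segment 4 (267.8° to 320.5°, simple-harmonic, h = -19): β = 306.9 − 267.8 = 39.1°, B = 52.7°; Δs = -19/2·(1 − cos(π·0.7419)) = -16.0452; s = 19.0000 − 16.0452 = 2.9548
velocity in seg [267.8°–320.5°] (simple-harmonic), θ in radians: β = 39.1° = 0.6824 rad, B = 52.7° = 0.9198 rad; ds/dθ = (πh/(2B)) sin(πβ/B) = (π·(-19)/(2·0.9198)) sin(π·0.7419) = -23.517944 mm/rad

s = 2.9548, ds/dθ = -23.5179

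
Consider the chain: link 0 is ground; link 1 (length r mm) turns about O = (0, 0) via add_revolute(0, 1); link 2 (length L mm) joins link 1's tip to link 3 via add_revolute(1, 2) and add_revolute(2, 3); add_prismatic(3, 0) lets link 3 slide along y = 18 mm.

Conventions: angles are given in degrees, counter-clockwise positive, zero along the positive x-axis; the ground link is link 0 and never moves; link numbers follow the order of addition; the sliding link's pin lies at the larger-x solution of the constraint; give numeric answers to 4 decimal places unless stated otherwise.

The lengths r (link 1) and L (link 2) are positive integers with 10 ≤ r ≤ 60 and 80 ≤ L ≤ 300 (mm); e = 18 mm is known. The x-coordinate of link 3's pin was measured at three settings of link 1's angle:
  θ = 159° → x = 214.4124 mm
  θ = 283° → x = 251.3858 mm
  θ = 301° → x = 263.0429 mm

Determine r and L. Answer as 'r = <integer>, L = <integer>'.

constraint per measurement: (x − r cos θ)² + (r sin θ − e)² = L²
subtracting the θ₁ and θ₂ equations cancels the r² and L² terms:
r = (x₁² − x₂²) / (2[(x₁cos θ₁ + e sin θ₁) − (x₂cos θ₂ + e sin θ₂)]) = 37.0000 → r = 37
L² = (x₁ − r cos θ₁)² + (r sin θ₁ − e)² = 62001.0014 → L = 249.0000 → L = 249
check at θ₃=301°: x = 263.0429 (printed 263.0429) ✓

r = 37, L = 249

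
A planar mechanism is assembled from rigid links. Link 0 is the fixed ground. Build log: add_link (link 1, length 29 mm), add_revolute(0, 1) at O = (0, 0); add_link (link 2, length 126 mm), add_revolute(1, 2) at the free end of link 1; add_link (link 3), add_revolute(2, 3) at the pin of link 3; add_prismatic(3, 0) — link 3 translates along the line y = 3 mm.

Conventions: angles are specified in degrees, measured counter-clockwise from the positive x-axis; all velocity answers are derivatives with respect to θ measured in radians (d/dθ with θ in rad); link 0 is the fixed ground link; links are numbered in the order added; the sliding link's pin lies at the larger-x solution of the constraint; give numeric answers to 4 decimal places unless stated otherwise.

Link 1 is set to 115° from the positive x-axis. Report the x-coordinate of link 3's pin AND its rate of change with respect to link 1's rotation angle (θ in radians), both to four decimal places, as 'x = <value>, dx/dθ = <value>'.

geometry: r = 29 mm, L = 126 mm, e = 3 mm
crank pin P = (r cos θ, r sin θ) = (-12.255930, 26.282926)
h = r sin θ − e = 26.282926 − 3 = 23.282926
x = r cos θ + √(L² − h²) = -12.255930 + 123.830147 = 111.574218
dx/dθ = −r sin θ − h·r cos θ/√(L² − h²) (θ in radians; h = 23.282926) = -23.978528

x = 111.5742, dx/dθ = -23.9785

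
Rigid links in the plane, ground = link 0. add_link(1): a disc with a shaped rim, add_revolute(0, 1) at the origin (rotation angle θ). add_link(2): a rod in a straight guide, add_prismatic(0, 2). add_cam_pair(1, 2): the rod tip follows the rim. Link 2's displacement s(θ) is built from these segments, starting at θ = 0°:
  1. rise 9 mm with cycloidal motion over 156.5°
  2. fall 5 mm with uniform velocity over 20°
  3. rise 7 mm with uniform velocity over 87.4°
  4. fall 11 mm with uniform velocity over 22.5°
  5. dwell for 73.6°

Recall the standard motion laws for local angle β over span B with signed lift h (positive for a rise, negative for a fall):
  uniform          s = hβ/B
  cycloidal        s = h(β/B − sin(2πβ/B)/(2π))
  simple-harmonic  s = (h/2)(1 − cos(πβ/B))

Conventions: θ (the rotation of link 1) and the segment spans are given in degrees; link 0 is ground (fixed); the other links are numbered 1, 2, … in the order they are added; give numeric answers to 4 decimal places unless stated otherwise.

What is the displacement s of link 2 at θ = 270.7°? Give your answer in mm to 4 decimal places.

segment 1 (0° to 156.5°, cycloidal, h = 9) is passed completely: s = 0.0000 + (9) = 9.0000
segment 2 (156.5° to 176.5°, uniform, h = -5) is passed completely: s = 9.0000 + (-5) = 4.0000
segment 3 (176.5° to 263.9°, uniform, h = 7) is passed completely: s = 4.0000 + (7) = 11.0000
θ = 270.7° falls in segment 4 (263.9° to 286.4°, uniform, h = -11): β = 270.7 − 263.9 = 6.8°, B = 22.5°; Δs = -11·6.8/22.5 = -3.3244; s = 11.0000 − 3.3244 = 7.6756

7.6756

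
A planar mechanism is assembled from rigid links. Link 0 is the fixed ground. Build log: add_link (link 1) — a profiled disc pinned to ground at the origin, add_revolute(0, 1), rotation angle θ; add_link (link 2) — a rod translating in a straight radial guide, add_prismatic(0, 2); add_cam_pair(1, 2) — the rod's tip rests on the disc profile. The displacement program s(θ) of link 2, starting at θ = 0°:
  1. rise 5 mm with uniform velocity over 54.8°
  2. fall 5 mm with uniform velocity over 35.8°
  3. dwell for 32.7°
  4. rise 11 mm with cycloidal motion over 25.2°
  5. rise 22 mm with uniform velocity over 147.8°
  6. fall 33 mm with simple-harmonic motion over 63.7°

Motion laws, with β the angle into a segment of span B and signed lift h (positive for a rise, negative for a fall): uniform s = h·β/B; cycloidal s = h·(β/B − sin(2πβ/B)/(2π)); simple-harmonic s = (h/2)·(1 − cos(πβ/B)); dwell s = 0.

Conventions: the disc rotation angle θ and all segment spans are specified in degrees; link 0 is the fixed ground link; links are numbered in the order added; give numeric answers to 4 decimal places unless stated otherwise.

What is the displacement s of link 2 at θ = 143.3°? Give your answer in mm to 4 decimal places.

seg 1 [0°–54.8°] uniform, h=5: full span → s += 5 → s = 5.0000
seg 2 [54.8°–90.6°] uniform, h=-5: full span → s += -5 → s = 0.0000
seg 3 [90.6°–123.3°] dwell: s stays 0.0000
seg 4 [123.3°–148.5°] cycloidal, h=11: θ=143.3° here. β=20, B=25.2. 11·(0.7937 − sin(2π·0.7937)/(2π)) = 10.4154 → s = 10.4154

10.4154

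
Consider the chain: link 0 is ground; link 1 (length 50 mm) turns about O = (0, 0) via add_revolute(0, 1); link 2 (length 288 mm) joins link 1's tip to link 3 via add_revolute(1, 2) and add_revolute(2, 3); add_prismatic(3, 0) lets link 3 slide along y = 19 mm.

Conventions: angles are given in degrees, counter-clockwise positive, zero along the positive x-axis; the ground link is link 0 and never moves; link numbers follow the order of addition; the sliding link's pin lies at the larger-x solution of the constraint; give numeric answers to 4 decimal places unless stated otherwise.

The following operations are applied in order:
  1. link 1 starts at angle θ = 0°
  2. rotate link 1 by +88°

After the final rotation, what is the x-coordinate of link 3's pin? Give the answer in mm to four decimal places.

geometry: r = 50 mm, L = 288 mm, e = 19 mm; θ starts at 0°
rotate link 1 by +88°: θ ← 0° +88° = 88°
crank pin P = (r cos θ, r sin θ) = (1.744975, 49.969541)
h = r sin θ − e = 49.969541 − 19 = 30.969541
x = r cos θ + √(L² − h²) = 1.744975 + 286.330032 = 288.075007

288.0750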